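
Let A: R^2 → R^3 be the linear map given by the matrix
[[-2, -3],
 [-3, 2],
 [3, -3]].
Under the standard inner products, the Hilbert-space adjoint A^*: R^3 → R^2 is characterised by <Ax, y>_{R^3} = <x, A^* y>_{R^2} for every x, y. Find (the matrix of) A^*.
A^* = A^T =
[[-2, -3, 3],
 [-3, 2, -3]]

For real matrices with standard dot products, the defining identity <Ax, y> = <x, A^* y> gives (Ax)^T y = x^T (A^*) y, i.e. x^T A^T y = x^T (A^*) y. Since this holds for all x, y, we must have A^* = A^T. Therefore
A^* =
[[-2, -3, 3],
 [-3, 2, -3]].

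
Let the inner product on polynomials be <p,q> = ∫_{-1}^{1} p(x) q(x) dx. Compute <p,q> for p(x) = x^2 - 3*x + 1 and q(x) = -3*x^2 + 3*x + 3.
<p,q> = -6/5

Expand the product: p(x)·q(x) = -3*x^4 + 12*x^3 - 9*x^2 - 6*x + 3.
∫_{-1}^{1} of each monomial x^k gives [2/(k+1) if k even, 0 if k odd]. Integrating term-by-term (or equivalently evaluating the antiderivative F(x) = -3*x^5/5 + 3*x^4 - 3*x^3 - 3*x^2 + 3*x at the endpoints):
  F(1) − F(−1) = -3/5 − (3/5) = -6/5.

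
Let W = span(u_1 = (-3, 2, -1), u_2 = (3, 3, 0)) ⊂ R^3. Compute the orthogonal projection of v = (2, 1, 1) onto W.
proj_W(v) = (58/27, 23/27, 7/27)

Set up U = [u_1 | ... | u_2] ∈ R^(3×2). The projector onto W = col(U) is P = U (U^T U)^(-1) U^T.
Compute U^T U =
  [14, -3]
  [-3, 18],
and U^T v = (-5, 9).
Solve U^T U · c = U^T v for the coefficients: c = (-7/27, 37/81). The projection is proj_W(v) = U c.
Check: (v - proj_W(v)) · u_1 = 0  (should be 0).
Check: (v - proj_W(v)) · u_2 = 0  (should be 0).
Result: proj_W(v) = (58/27, 23/27, 7/27).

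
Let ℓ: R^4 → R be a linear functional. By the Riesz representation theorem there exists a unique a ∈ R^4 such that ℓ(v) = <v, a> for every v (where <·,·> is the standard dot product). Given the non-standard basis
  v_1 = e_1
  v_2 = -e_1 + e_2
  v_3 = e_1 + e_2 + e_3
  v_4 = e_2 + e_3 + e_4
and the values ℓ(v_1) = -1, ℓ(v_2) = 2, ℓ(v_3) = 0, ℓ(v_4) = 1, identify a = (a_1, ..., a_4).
a = (-1, 1, 0, 0)

Write a = (a_1, ..., a_4) in the standard basis. For each basis vector v_i, ℓ(v_i) = <v_i, a> is a linear equation in the a_j's. Collect the n equations into a matrix system V a = ℓ, where row i of V is v_i (expressed in the standard basis). Since V is invertible (lower-triangular with 1s on the diagonal, up to permutation), solve by back-substitution:
  V =
[[1, 0, 0, 0],
 [-1, 1, 0, 0],
 [1, 1, 1, 0],
 [0, 1, 1, 1]]
  V a = (-1, 2, 0, 1)
Solving gives a = (-1, 1, 0, 0).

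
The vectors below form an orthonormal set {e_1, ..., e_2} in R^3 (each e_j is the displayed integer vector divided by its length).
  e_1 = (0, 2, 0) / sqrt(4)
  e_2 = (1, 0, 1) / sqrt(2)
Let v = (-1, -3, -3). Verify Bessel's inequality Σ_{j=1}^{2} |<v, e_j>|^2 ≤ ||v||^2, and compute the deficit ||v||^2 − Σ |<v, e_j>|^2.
Σ |<v, e_j>|^2 = 17; ||v||^2 = 19; deficit = 2

Write each e_j = u_j / sqrt(<u_j, u_j>) where u_j is the displayed integer vector. Then <v, e_j> = <v, u_j> / sqrt(<u_j, u_j>), so |<v, e_j>|^2 = <v, u_j>^2 / <u_j, u_j>.
Coefficients: <v, e_1> = -6/sqrt(4), <v, e_2> = -4/sqrt(2).
Square and sum: Σ |<v, e_j>|^2 = 17.
Compute ||v||^2 = v·v = 19.
Deficit = 19 − 17 = 2 ≥ 0, confirming Bessel's inequality. (The deficit equals ||v − Σ <v,e_j> e_j||^2, the squared distance from v to span{e_j}.)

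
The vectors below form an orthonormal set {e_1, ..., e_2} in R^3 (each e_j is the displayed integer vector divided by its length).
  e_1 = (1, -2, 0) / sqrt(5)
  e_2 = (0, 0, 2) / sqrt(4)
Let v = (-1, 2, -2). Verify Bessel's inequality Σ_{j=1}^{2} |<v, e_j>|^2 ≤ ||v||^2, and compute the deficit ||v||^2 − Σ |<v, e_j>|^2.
Σ |<v, e_j>|^2 = 9; ||v||^2 = 9; deficit = 0

Write each e_j = u_j / sqrt(<u_j, u_j>) where u_j is the displayed integer vector. Then <v, e_j> = <v, u_j> / sqrt(<u_j, u_j>), so |<v, e_j>|^2 = <v, u_j>^2 / <u_j, u_j>.
Coefficients: <v, e_1> = -5/sqrt(5), <v, e_2> = -4/sqrt(4).
Square and sum: Σ |<v, e_j>|^2 = 9.
Compute ||v||^2 = v·v = 9.
Deficit = 9 − 9 = 0 ≥ 0, confirming Bessel's inequality. (The deficit equals ||v − Σ <v,e_j> e_j||^2, the squared distance from v to span{e_j}.)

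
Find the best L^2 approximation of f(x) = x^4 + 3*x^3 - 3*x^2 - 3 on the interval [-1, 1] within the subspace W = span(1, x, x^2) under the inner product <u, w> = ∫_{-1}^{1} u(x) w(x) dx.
g(x) = -15*x^2/7 + 9*x/5 - 108/35

The best approximation g ∈ W is the orthogonal projection of f onto W. Writing g = a_0 + a_1 x + a_2 x^2, the coefficients solve the normal equations G · a = b where
  G_{ij} = <φ_i, φ_j> and b_i = <f, φ_i>, with φ_0 = 1, φ_1 = x, φ_2 = x^2.
G =
  [2, 0, 2/3]
  [0, 2/3, 0]
  [2/3, 0, 2/5],
b = (-38/5, 6/5, -102/35).
Solving gives a_0 = -108/35, a_1 = 9/5, a_2 = -15/7, so
  g(x) = -15*x^2/7 + 9*x/5 - 108/35.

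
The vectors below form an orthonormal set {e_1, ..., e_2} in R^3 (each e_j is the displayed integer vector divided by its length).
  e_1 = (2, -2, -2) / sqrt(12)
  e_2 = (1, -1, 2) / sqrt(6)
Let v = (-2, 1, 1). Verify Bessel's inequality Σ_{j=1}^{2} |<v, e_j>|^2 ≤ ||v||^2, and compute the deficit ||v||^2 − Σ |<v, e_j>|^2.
Σ |<v, e_j>|^2 = 11/2; ||v||^2 = 6; deficit = 1/2

Write each e_j = u_j / sqrt(<u_j, u_j>) where u_j is the displayed integer vector. Then <v, e_j> = <v, u_j> / sqrt(<u_j, u_j>), so |<v, e_j>|^2 = <v, u_j>^2 / <u_j, u_j>.
Coefficients: <v, e_1> = -8/sqrt(12), <v, e_2> = -1/sqrt(6).
Square and sum: Σ |<v, e_j>|^2 = 11/2.
Compute ||v||^2 = v·v = 6.
Deficit = 6 − 11/2 = 1/2 ≥ 0, confirming Bessel's inequality. (The deficit equals ||v − Σ <v,e_j> e_j||^2, the squared distance from v to span{e_j}.)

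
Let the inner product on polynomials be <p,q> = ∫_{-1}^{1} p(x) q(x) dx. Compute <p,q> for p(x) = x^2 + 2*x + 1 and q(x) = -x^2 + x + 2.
<p,q> = 28/5

Expand the product: p(x)·q(x) = -x^4 - x^3 + 3*x^2 + 5*x + 2.
∫_{-1}^{1} of each monomial x^k gives [2/(k+1) if k even, 0 if k odd]. Integrating term-by-term (or equivalently evaluating the antiderivative F(x) = -x^5/5 - x^4/4 + x^3 + 5*x^2/2 + 2*x at the endpoints):
  F(1) − F(−1) = 101/20 − (-11/20) = 28/5.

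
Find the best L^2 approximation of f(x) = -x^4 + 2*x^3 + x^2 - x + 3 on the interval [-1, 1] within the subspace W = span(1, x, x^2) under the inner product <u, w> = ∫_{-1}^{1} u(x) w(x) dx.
g(x) = x^2/7 + x/5 + 108/35

The best approximation g ∈ W is the orthogonal projection of f onto W. Writing g = a_0 + a_1 x + a_2 x^2, the coefficients solve the normal equations G · a = b where
  G_{ij} = <φ_i, φ_j> and b_i = <f, φ_i>, with φ_0 = 1, φ_1 = x, φ_2 = x^2.
G =
  [2, 0, 2/3]
  [0, 2/3, 0]
  [2/3, 0, 2/5],
b = (94/15, 2/15, 74/35).
Solving gives a_0 = 108/35, a_1 = 1/5, a_2 = 1/7, so
  g(x) = x^2/7 + x/5 + 108/35.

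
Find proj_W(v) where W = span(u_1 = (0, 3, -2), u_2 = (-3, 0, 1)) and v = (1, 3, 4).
proj_W(v) = (-5/14, 2/7, -1/14)

Set up U = [u_1 | ... | u_2] ∈ R^(3×2). The projector onto W = col(U) is P = U (U^T U)^(-1) U^T.
Compute U^T U =
  [13, -2]
  [-2, 10],
and U^T v = (1, 1).
Solve U^T U · c = U^T v for the coefficients: c = (2/21, 5/42). The projection is proj_W(v) = U c.
Check: (v - proj_W(v)) · u_1 = 0  (should be 0).
Check: (v - proj_W(v)) · u_2 = 0  (should be 0).
Result: proj_W(v) = (-5/14, 2/7, -1/14).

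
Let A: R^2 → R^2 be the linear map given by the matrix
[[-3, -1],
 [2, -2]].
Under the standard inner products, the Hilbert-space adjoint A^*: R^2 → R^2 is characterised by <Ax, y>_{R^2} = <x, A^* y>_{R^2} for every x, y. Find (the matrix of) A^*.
A^* = A^T =
[[-3, 2],
 [-1, -2]]

For real matrices with standard dot products, the defining identity <Ax, y> = <x, A^* y> gives (Ax)^T y = x^T (A^*) y, i.e. x^T A^T y = x^T (A^*) y. Since this holds for all x, y, we must have A^* = A^T. Therefore
A^* =
[[-3, 2],
 [-1, -2]].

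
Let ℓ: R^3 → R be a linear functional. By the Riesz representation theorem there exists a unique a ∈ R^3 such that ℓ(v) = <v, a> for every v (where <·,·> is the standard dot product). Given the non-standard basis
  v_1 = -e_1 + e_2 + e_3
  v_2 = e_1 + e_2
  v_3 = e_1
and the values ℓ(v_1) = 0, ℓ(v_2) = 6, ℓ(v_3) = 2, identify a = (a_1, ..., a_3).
a = (2, 4, -2)

Write a = (a_1, ..., a_3) in the standard basis. For each basis vector v_i, ℓ(v_i) = <v_i, a> is a linear equation in the a_j's. Collect the n equations into a matrix system V a = ℓ, where row i of V is v_i (expressed in the standard basis). Since V is invertible (lower-triangular with 1s on the diagonal, up to permutation), solve by back-substitution:
  V =
[[-1, 1, 1],
 [1, 1, 0],
 [1, 0, 0]]
  V a = (0, 6, 2)
Solving gives a = (2, 4, -2).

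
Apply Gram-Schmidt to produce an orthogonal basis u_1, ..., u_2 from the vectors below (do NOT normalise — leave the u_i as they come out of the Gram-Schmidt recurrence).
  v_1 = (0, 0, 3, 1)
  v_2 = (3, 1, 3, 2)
Orthogonal basis:
  u_1 = (0, 0, 3, 1)
  u_2 = (3, 1, -3/10, 9/10)

Apply the Gram-Schmidt recurrence
  u_1 = v_1
  u_i = v_i − Σ_{j<i} ((v_i · u_j) / (u_j · u_j)) · u_j.

Step by step this gives:
  u_1 = (0, 0, 3, 1)
  u_2 = (3, 1, -3/10, 9/10)

Orthogonality check:
  u_2 · u_1 = 0 (should be 0)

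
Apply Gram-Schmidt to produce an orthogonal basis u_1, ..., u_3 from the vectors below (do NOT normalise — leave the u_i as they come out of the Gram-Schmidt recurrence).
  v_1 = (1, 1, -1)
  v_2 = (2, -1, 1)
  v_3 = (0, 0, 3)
Orthogonal basis:
  u_1 = (1, 1, -1)
  u_2 = (2, -1, 1)
  u_3 = (0, 3/2, 3/2)

Apply the Gram-Schmidt recurrence
  u_1 = v_1
  u_i = v_i − Σ_{j<i} ((v_i · u_j) / (u_j · u_j)) · u_j.

Step by step this gives:
  u_1 = (1, 1, -1)
  u_2 = (2, -1, 1)
  u_3 = (0, 3/2, 3/2)

Orthogonality check:
  u_2 · u_1 = 0 (should be 0)
  u_3 · u_1 = 0 (should be 0)
  u_3 · u_2 = 0 (should be 0)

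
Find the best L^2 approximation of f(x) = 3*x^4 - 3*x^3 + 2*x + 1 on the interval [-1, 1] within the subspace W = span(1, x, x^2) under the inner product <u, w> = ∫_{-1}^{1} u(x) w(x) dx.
g(x) = 18*x^2/7 + x/5 + 26/35

The best approximation g ∈ W is the orthogonal projection of f onto W. Writing g = a_0 + a_1 x + a_2 x^2, the coefficients solve the normal equations G · a = b where
  G_{ij} = <φ_i, φ_j> and b_i = <f, φ_i>, with φ_0 = 1, φ_1 = x, φ_2 = x^2.
G =
  [2, 0, 2/3]
  [0, 2/3, 0]
  [2/3, 0, 2/5],
b = (16/5, 2/15, 32/21).
Solving gives a_0 = 26/35, a_1 = 1/5, a_2 = 18/7, so
  g(x) = 18*x^2/7 + x/5 + 26/35.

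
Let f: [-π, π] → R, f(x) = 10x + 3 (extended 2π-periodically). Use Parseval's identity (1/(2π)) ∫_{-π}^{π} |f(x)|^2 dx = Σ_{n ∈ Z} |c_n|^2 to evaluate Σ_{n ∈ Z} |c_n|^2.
Σ |c_n|^2 = 100π^2/3 + 9

Expand and integrate term by term over [-π, π]:
  ∫ (10x)^2 dx = 100·(2π^3/3); ∫ 2·10·(3)·x dx = 0 (odd integrand); ∫ 3^2 dx = 9·2π.
So (1/(2π)) ∫_{-π}^{π} (10x + 3)^2 dx = 100π^2/3 + 9 = 100π^2/3 + 9.
Parseval ⇒ Σ |c_n|^2 = 100π^2/3 + 9.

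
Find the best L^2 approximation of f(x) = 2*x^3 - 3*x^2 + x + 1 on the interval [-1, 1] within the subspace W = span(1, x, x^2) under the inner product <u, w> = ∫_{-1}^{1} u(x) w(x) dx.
g(x) = -3*x^2 + 11*x/5 + 1

The best approximation g ∈ W is the orthogonal projection of f onto W. Writing g = a_0 + a_1 x + a_2 x^2, the coefficients solve the normal equations G · a = b where
  G_{ij} = <φ_i, φ_j> and b_i = <f, φ_i>, with φ_0 = 1, φ_1 = x, φ_2 = x^2.
G =
  [2, 0, 2/3]
  [0, 2/3, 0]
  [2/3, 0, 2/5],
b = (0, 22/15, -8/15).
Solving gives a_0 = 1, a_1 = 11/5, a_2 = -3, so
  g(x) = -3*x^2 + 11*x/5 + 1.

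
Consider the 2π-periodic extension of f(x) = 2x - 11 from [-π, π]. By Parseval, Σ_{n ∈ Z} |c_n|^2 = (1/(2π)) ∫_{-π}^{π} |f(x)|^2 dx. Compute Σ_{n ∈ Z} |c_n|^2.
Σ |c_n|^2 = 4π^2/3 + 121

Expand and integrate term by term over [-π, π]:
  ∫ (2x)^2 dx = 4·(2π^3/3); ∫ 2·2·(-11)·x dx = 0 (odd integrand); ∫ (-11)^2 dx = 121·2π.
So (1/(2π)) ∫_{-π}^{π} (2x - 11)^2 dx = 4π^2/3 + 121 = 4π^2/3 + 121.
Parseval ⇒ Σ |c_n|^2 = 4π^2/3 + 121.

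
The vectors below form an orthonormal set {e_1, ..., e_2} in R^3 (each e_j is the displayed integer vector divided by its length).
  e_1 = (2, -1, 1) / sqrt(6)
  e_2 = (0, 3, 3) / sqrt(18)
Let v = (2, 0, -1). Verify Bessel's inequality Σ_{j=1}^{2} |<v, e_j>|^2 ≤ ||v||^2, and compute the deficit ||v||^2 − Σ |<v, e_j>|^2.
Σ |<v, e_j>|^2 = 2; ||v||^2 = 5; deficit = 3

Write each e_j = u_j / sqrt(<u_j, u_j>) where u_j is the displayed integer vector. Then <v, e_j> = <v, u_j> / sqrt(<u_j, u_j>), so |<v, e_j>|^2 = <v, u_j>^2 / <u_j, u_j>.
Coefficients: <v, e_1> = 3/sqrt(6), <v, e_2> = -3/sqrt(18).
Square and sum: Σ |<v, e_j>|^2 = 2.
Compute ||v||^2 = v·v = 5.
Deficit = 5 − 2 = 3 ≥ 0, confirming Bessel's inequality. (The deficit equals ||v − Σ <v,e_j> e_j||^2, the squared distance from v to span{e_j}.)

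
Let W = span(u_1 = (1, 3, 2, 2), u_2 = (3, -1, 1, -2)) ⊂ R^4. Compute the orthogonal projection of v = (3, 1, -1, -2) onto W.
proj_W(v) = (44/19, -66/133, 121/133, -176/133)

Set up U = [u_1 | ... | u_2] ∈ R^(4×2). The projector onto W = col(U) is P = U (U^T U)^(-1) U^T.
Compute U^T U =
  [18, -2]
  [-2, 15],
and U^T v = (0, 11).
Solve U^T U · c = U^T v for the coefficients: c = (11/133, 99/133). The projection is proj_W(v) = U c.
Check: (v - proj_W(v)) · u_1 = 0  (should be 0).
Check: (v - proj_W(v)) · u_2 = 0  (should be 0).
Result: proj_W(v) = (44/19, -66/133, 121/133, -176/133).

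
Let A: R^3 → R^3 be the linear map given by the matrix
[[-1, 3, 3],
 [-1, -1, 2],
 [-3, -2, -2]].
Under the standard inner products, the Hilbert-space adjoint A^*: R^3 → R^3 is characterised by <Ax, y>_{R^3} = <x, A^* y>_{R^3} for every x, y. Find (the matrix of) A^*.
A^* = A^T =
[[-1, -1, -3],
 [3, -1, -2],
 [3, 2, -2]]

For real matrices with standard dot products, the defining identity <Ax, y> = <x, A^* y> gives (Ax)^T y = x^T (A^*) y, i.e. x^T A^T y = x^T (A^*) y. Since this holds for all x, y, we must have A^* = A^T. Therefore
A^* =
[[-1, -1, -3],
 [3, -1, -2],
 [3, 2, -2]].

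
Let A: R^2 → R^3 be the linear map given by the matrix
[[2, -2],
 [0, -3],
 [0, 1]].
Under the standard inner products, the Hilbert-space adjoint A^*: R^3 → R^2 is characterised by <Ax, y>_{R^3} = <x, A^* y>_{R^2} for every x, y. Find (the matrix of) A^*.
A^* = A^T =
[[2, 0, 0],
 [-2, -3, 1]]

For real matrices with standard dot products, the defining identity <Ax, y> = <x, A^* y> gives (Ax)^T y = x^T (A^*) y, i.e. x^T A^T y = x^T (A^*) y. Since this holds for all x, y, we must have A^* = A^T. Therefore
A^* =
[[2, 0, 0],
 [-2, -3, 1]].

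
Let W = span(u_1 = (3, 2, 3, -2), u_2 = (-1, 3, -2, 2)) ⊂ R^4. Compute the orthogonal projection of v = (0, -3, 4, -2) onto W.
proj_W(v) = (575/419, -1362/419, 1051/419, -1018/419)

Set up U = [u_1 | ... | u_2] ∈ R^(4×2). The projector onto W = col(U) is P = U (U^T U)^(-1) U^T.
Compute U^T U =
  [26, -7]
  [-7, 18],
and U^T v = (10, -21).
Solve U^T U · c = U^T v for the coefficients: c = (33/419, -476/419). The projection is proj_W(v) = U c.
Check: (v - proj_W(v)) · u_1 = 0  (should be 0).
Check: (v - proj_W(v)) · u_2 = 0  (should be 0).
Result: proj_W(v) = (575/419, -1362/419, 1051/419, -1018/419).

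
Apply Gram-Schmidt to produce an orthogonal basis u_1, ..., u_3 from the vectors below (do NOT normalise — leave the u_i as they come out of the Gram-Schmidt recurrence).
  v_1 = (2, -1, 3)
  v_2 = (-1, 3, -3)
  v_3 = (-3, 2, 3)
Orthogonal basis:
  u_1 = (2, -1, 3)
  u_2 = (1, 2, 0)
  u_3 = (-117/35, 117/70, 39/14)

Apply the Gram-Schmidt recurrence
  u_1 = v_1
  u_i = v_i − Σ_{j<i} ((v_i · u_j) / (u_j · u_j)) · u_j.

Step by step this gives:
  u_1 = (2, -1, 3)
  u_2 = (1, 2, 0)
  u_3 = (-117/35, 117/70, 39/14)

Orthogonality check:
  u_2 · u_1 = 0 (should be 0)
  u_3 · u_1 = 0 (should be 0)
  u_3 · u_2 = 0 (should be 0)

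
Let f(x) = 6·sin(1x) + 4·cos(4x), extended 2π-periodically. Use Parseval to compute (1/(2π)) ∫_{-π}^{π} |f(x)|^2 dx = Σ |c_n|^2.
Σ |c_n|^2 = 26

Expand |f|^2 and use orthogonality of {sin(nx), cos(mx)} on [-π, π]:
  ∫_{-π}^{π} sin(nx)^2 dx = π, ∫ cos(mx)^2 dx = π, and cross terms integrate to 0.
So ∫_{-π}^{π} f(x)^2 dx = 6^2 · π + 4^2 · π = (36 + 16)π.
Divide by 2π: (36 + 16)/2 = 26.
By Parseval, this equals Σ |c_n|^2.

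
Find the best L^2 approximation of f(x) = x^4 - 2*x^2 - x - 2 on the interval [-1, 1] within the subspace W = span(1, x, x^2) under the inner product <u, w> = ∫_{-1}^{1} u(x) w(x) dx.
g(x) = -8*x^2/7 - x - 73/35

The best approximation g ∈ W is the orthogonal projection of f onto W. Writing g = a_0 + a_1 x + a_2 x^2, the coefficients solve the normal equations G · a = b where
  G_{ij} = <φ_i, φ_j> and b_i = <f, φ_i>, with φ_0 = 1, φ_1 = x, φ_2 = x^2.
G =
  [2, 0, 2/3]
  [0, 2/3, 0]
  [2/3, 0, 2/5],
b = (-74/15, -2/3, -194/105).
Solving gives a_0 = -73/35, a_1 = -1, a_2 = -8/7, so
  g(x) = -8*x^2/7 - x - 73/35.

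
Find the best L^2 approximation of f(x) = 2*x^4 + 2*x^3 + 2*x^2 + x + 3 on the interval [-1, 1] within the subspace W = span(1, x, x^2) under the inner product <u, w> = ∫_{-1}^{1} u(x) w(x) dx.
g(x) = 26*x^2/7 + 11*x/5 + 99/35

The best approximation g ∈ W is the orthogonal projection of f onto W. Writing g = a_0 + a_1 x + a_2 x^2, the coefficients solve the normal equations G · a = b where
  G_{ij} = <φ_i, φ_j> and b_i = <f, φ_i>, with φ_0 = 1, φ_1 = x, φ_2 = x^2.
G =
  [2, 0, 2/3]
  [0, 2/3, 0]
  [2/3, 0, 2/5],
b = (122/15, 22/15, 118/35).
Solving gives a_0 = 99/35, a_1 = 11/5, a_2 = 26/7, so
  g(x) = 26*x^2/7 + 11*x/5 + 99/35.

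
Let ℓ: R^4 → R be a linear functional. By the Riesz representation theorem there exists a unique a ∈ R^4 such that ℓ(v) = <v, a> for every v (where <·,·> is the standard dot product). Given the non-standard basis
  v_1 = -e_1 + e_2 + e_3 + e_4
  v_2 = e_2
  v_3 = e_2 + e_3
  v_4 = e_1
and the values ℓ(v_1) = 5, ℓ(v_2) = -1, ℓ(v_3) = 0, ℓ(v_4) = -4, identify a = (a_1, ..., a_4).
a = (-4, -1, 1, 1)

Write a = (a_1, ..., a_4) in the standard basis. For each basis vector v_i, ℓ(v_i) = <v_i, a> is a linear equation in the a_j's. Collect the n equations into a matrix system V a = ℓ, where row i of V is v_i (expressed in the standard basis). Since V is invertible (lower-triangular with 1s on the diagonal, up to permutation), solve by back-substitution:
  V =
[[-1, 1, 1, 1],
 [0, 1, 0, 0],
 [0, 1, 1, 0],
 [1, 0, 0, 0]]
  V a = (5, -1, 0, -4)
Solving gives a = (-4, -1, 1, 1).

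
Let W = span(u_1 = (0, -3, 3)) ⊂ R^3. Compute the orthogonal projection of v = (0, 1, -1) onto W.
proj_W(v) = (0, 1, -1)

Set up U = [u_1 | ... | u_1] ∈ R^(3×1). The projector onto W = col(U) is P = U (U^T U)^(-1) U^T.
Compute U^T U =
  [18],
and U^T v = (-6).
Solve U^T U · c = U^T v for the coefficients: c = (-1/3). The projection is proj_W(v) = U c.
Check: (v - proj_W(v)) · u_1 = 0  (should be 0).
Result: proj_W(v) = (0, 1, -1).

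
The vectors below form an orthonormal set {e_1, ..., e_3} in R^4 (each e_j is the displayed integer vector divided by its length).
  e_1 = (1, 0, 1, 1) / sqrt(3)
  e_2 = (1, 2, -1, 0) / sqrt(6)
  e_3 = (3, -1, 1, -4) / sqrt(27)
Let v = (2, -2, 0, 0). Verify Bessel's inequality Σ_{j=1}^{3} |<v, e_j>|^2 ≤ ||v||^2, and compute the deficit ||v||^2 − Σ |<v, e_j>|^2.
Σ |<v, e_j>|^2 = 118/27; ||v||^2 = 8; deficit = 98/27

Write each e_j = u_j / sqrt(<u_j, u_j>) where u_j is the displayed integer vector. Then <v, e_j> = <v, u_j> / sqrt(<u_j, u_j>), so |<v, e_j>|^2 = <v, u_j>^2 / <u_j, u_j>.
Coefficients: <v, e_1> = 2/sqrt(3), <v, e_2> = -2/sqrt(6), <v, e_3> = 8/sqrt(27).
Square and sum: Σ |<v, e_j>|^2 = 118/27.
Compute ||v||^2 = v·v = 8.
Deficit = 8 − 118/27 = 98/27 ≥ 0, confirming Bessel's inequality. (The deficit equals ||v − Σ <v,e_j> e_j||^2, the squared distance from v to span{e_j}.)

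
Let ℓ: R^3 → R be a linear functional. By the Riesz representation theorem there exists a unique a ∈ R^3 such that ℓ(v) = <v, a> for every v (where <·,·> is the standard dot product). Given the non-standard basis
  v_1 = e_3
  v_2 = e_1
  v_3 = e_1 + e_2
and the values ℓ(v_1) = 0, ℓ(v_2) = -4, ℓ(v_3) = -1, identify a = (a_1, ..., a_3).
a = (-4, 3, 0)

Write a = (a_1, ..., a_3) in the standard basis. For each basis vector v_i, ℓ(v_i) = <v_i, a> is a linear equation in the a_j's. Collect the n equations into a matrix system V a = ℓ, where row i of V is v_i (expressed in the standard basis). Since V is invertible (lower-triangular with 1s on the diagonal, up to permutation), solve by back-substitution:
  V =
[[0, 0, 1],
 [1, 0, 0],
 [1, 1, 0]]
  V a = (0, -4, -1)
Solving gives a = (-4, 3, 0).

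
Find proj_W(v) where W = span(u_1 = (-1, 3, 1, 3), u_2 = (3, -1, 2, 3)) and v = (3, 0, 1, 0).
proj_W(v) = (791/435, -533/435, 359/435, 129/145)

Set up U = [u_1 | ... | u_2] ∈ R^(4×2). The projector onto W = col(U) is P = U (U^T U)^(-1) U^T.
Compute U^T U =
  [20, 5]
  [5, 23],
and U^T v = (-2, 11).
Solve U^T U · c = U^T v for the coefficients: c = (-101/435, 46/87). The projection is proj_W(v) = U c.
Check: (v - proj_W(v)) · u_1 = 0  (should be 0).
Check: (v - proj_W(v)) · u_2 = 0  (should be 0).
Result: proj_W(v) = (791/435, -533/435, 359/435, 129/145).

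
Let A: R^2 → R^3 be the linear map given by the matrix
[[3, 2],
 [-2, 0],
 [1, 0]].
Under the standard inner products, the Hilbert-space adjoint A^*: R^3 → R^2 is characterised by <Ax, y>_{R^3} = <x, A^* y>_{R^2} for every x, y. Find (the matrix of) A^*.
A^* = A^T =
[[3, -2, 1],
 [2, 0, 0]]

For real matrices with standard dot products, the defining identity <Ax, y> = <x, A^* y> gives (Ax)^T y = x^T (A^*) y, i.e. x^T A^T y = x^T (A^*) y. Since this holds for all x, y, we must have A^* = A^T. Therefore
A^* =
[[3, -2, 1],
 [2, 0, 0]].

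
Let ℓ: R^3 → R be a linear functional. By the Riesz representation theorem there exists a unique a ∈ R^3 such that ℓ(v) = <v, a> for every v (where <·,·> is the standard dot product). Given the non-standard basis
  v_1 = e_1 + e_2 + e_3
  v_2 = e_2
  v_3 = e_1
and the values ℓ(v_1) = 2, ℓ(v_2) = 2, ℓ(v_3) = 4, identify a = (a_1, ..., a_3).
a = (4, 2, -4)

Write a = (a_1, ..., a_3) in the standard basis. For each basis vector v_i, ℓ(v_i) = <v_i, a> is a linear equation in the a_j's. Collect the n equations into a matrix system V a = ℓ, where row i of V is v_i (expressed in the standard basis). Since V is invertible (lower-triangular with 1s on the diagonal, up to permutation), solve by back-substitution:
  V =
[[1, 1, 1],
 [0, 1, 0],
 [1, 0, 0]]
  V a = (2, 2, 4)
Solving gives a = (4, 2, -4).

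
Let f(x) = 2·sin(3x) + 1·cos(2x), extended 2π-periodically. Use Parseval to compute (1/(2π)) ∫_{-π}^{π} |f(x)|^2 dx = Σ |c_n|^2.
Σ |c_n|^2 = 5/2

Expand |f|^2 and use orthogonality of {sin(nx), cos(mx)} on [-π, π]:
  ∫_{-π}^{π} sin(nx)^2 dx = π, ∫ cos(mx)^2 dx = π, and cross terms integrate to 0.
So ∫_{-π}^{π} f(x)^2 dx = 2^2 · π + 1^2 · π = (4 + 1)π.
Divide by 2π: (4 + 1)/2 = 5/2.
By Parseval, this equals Σ |c_n|^2.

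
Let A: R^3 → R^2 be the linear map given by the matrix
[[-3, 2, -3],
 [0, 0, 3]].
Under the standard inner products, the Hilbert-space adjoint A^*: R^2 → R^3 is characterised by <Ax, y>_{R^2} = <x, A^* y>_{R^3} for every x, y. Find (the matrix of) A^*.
A^* = A^T =
[[-3, 0],
 [2, 0],
 [-3, 3]]

For real matrices with standard dot products, the defining identity <Ax, y> = <x, A^* y> gives (Ax)^T y = x^T (A^*) y, i.e. x^T A^T y = x^T (A^*) y. Since this holds for all x, y, we must have A^* = A^T. Therefore
A^* =
[[-3, 0],
 [2, 0],
 [-3, 3]].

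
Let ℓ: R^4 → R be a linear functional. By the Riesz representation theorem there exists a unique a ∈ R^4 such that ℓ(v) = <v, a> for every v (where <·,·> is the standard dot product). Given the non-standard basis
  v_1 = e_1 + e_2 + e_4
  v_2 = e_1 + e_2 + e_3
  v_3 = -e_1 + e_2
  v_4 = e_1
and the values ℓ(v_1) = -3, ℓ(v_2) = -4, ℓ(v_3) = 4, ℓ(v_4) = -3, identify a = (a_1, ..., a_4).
a = (-3, 1, -2, -1)

Write a = (a_1, ..., a_4) in the standard basis. For each basis vector v_i, ℓ(v_i) = <v_i, a> is a linear equation in the a_j's. Collect the n equations into a matrix system V a = ℓ, where row i of V is v_i (expressed in the standard basis). Since V is invertible (lower-triangular with 1s on the diagonal, up to permutation), solve by back-substitution:
  V =
[[1, 1, 0, 1],
 [1, 1, 1, 0],
 [-1, 1, 0, 0],
 [1, 0, 0, 0]]
  V a = (-3, -4, 4, -3)
Solving gives a = (-3, 1, -2, -1).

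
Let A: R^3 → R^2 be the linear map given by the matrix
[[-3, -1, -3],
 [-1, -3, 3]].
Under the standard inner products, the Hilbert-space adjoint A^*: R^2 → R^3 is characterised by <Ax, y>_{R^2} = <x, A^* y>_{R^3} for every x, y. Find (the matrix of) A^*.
A^* = A^T =
[[-3, -1],
 [-1, -3],
 [-3, 3]]

For real matrices with standard dot products, the defining identity <Ax, y> = <x, A^* y> gives (Ax)^T y = x^T (A^*) y, i.e. x^T A^T y = x^T (A^*) y. Since this holds for all x, y, we must have A^* = A^T. Therefore
A^* =
[[-3, -1],
 [-1, -3],
 [-3, 3]].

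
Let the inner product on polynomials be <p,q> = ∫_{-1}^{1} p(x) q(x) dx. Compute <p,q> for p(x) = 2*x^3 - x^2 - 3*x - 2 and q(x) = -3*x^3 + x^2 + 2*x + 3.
<p,q> = -1706/105

Expand the product: p(x)·q(x) = -6*x^6 + 5*x^5 + 12*x^4 + 7*x^3 - 11*x^2 - 13*x - 6.
∫_{-1}^{1} of each monomial x^k gives [2/(k+1) if k even, 0 if k odd]. Integrating term-by-term (or equivalently evaluating the antiderivative F(x) = -6*x^7/7 + 5*x^6/6 + 12*x^5/5 + 7*x^4/4 - 11*x^3/3 - 13*x^2/2 - 6*x at the endpoints):
  F(1) − F(−1) = -5057/420 − (589/140) = -1706/105.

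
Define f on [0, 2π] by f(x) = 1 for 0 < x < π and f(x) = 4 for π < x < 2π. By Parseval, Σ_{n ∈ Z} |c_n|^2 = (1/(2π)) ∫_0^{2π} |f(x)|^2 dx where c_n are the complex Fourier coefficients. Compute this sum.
Σ |c_n|^2 = 17/2

Parseval equates the L^2 energy of f (normalised by 1/(2π)) with the ℓ^2 sum of its Fourier coefficients: (1/(2π)) ∫_0^{2π} |f|^2 = Σ |c_n|^2.
Compute the left side: (1/(2π)) [∫_0^π 1^2 dx + ∫_π^{2π} 4^2 dx] = (1/(2π)) · (1π + 16π) = (1 + 16)/2 = 17/2.
So Σ_{n ∈ Z} |c_n|^2 = 17/2.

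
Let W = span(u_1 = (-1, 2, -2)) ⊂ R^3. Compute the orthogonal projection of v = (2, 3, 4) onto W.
proj_W(v) = (4/9, -8/9, 8/9)

Set up U = [u_1 | ... | u_1] ∈ R^(3×1). The projector onto W = col(U) is P = U (U^T U)^(-1) U^T.
Compute U^T U =
  [9],
and U^T v = (-4).
Solve U^T U · c = U^T v for the coefficients: c = (-4/9). The projection is proj_W(v) = U c.
Check: (v - proj_W(v)) · u_1 = 0  (should be 0).
Result: proj_W(v) = (4/9, -8/9, 8/9).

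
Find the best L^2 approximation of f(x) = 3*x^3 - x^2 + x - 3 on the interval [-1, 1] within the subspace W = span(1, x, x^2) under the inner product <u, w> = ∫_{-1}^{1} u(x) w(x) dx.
g(x) = -x^2 + 14*x/5 - 3

The best approximation g ∈ W is the orthogonal projection of f onto W. Writing g = a_0 + a_1 x + a_2 x^2, the coefficients solve the normal equations G · a = b where
  G_{ij} = <φ_i, φ_j> and b_i = <f, φ_i>, with φ_0 = 1, φ_1 = x, φ_2 = x^2.
G =
  [2, 0, 2/3]
  [0, 2/3, 0]
  [2/3, 0, 2/5],
b = (-20/3, 28/15, -12/5).
Solving gives a_0 = -3, a_1 = 14/5, a_2 = -1, so
  g(x) = -x^2 + 14*x/5 - 3.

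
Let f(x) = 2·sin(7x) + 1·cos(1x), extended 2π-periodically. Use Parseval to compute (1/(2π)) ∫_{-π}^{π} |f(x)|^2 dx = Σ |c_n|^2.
Σ |c_n|^2 = 5/2

Expand |f|^2 and use orthogonality of {sin(nx), cos(mx)} on [-π, π]:
  ∫_{-π}^{π} sin(nx)^2 dx = π, ∫ cos(mx)^2 dx = π, and cross terms integrate to 0.
So ∫_{-π}^{π} f(x)^2 dx = 2^2 · π + 1^2 · π = (4 + 1)π.
Divide by 2π: (4 + 1)/2 = 5/2.
By Parseval, this equals Σ |c_n|^2.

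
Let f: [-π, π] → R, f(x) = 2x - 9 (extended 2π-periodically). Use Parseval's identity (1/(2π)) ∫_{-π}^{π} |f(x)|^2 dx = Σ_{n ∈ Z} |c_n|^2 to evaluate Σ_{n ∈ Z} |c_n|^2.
Σ |c_n|^2 = 4π^2/3 + 81

Expand and integrate term by term over [-π, π]:
  ∫ (2x)^2 dx = 4·(2π^3/3); ∫ 2·2·(-9)·x dx = 0 (odd integrand); ∫ (-9)^2 dx = 81·2π.
So (1/(2π)) ∫_{-π}^{π} (2x - 9)^2 dx = 4π^2/3 + 81 = 4π^2/3 + 81.
Parseval ⇒ Σ |c_n|^2 = 4π^2/3 + 81.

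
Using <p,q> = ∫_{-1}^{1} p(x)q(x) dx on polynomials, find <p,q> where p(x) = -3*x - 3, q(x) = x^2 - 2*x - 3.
<p,q> = 20

Expand the product: p(x)·q(x) = -3*x^3 + 3*x^2 + 15*x + 9.
∫_{-1}^{1} of each monomial x^k gives [2/(k+1) if k even, 0 if k odd]. Integrating term-by-term (or equivalently evaluating the antiderivative F(x) = -3*x^4/4 + x^3 + 15*x^2/2 + 9*x at the endpoints):
  F(1) − F(−1) = 67/4 − (-13/4) = 20.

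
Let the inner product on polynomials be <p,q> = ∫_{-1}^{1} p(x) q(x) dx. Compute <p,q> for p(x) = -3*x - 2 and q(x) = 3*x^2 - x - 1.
<p,q> = 2

Expand the product: p(x)·q(x) = -9*x^3 - 3*x^2 + 5*x + 2.
∫_{-1}^{1} of each monomial x^k gives [2/(k+1) if k even, 0 if k odd]. Integrating term-by-term (or equivalently evaluating the antiderivative F(x) = -9*x^4/4 - x^3 + 5*x^2/2 + 2*x at the endpoints):
  F(1) − F(−1) = 5/4 − (-3/4) = 2.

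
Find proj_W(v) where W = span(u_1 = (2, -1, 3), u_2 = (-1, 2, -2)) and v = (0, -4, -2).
proj_W(v) = (-20/13, -47/13, -11/13)

Set up U = [u_1 | ... | u_2] ∈ R^(3×2). The projector onto W = col(U) is P = U (U^T U)^(-1) U^T.
Compute U^T U =
  [14, -10]
  [-10, 9],
and U^T v = (-2, -4).
Solve U^T U · c = U^T v for the coefficients: c = (-29/13, -38/13). The projection is proj_W(v) = U c.
Check: (v - proj_W(v)) · u_1 = 0  (should be 0).
Check: (v - proj_W(v)) · u_2 = 0  (should be 0).
Result: proj_W(v) = (-20/13, -47/13, -11/13).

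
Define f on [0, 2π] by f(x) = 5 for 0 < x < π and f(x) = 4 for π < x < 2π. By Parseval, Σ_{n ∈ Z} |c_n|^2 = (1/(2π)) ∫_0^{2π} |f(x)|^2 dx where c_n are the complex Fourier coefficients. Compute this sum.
Σ |c_n|^2 = 41/2

Parseval equates the L^2 energy of f (normalised by 1/(2π)) with the ℓ^2 sum of its Fourier coefficients: (1/(2π)) ∫_0^{2π} |f|^2 = Σ |c_n|^2.
Compute the left side: (1/(2π)) [∫_0^π 5^2 dx + ∫_π^{2π} 4^2 dx] = (1/(2π)) · (25π + 16π) = (25 + 16)/2 = 41/2.
So Σ_{n ∈ Z} |c_n|^2 = 41/2.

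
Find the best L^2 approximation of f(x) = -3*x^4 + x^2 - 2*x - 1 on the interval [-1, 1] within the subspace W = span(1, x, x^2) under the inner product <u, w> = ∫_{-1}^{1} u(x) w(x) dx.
g(x) = -11*x^2/7 - 2*x - 26/35

The best approximation g ∈ W is the orthogonal projection of f onto W. Writing g = a_0 + a_1 x + a_2 x^2, the coefficients solve the normal equations G · a = b where
  G_{ij} = <φ_i, φ_j> and b_i = <f, φ_i>, with φ_0 = 1, φ_1 = x, φ_2 = x^2.
G =
  [2, 0, 2/3]
  [0, 2/3, 0]
  [2/3, 0, 2/5],
b = (-38/15, -4/3, -118/105).
Solving gives a_0 = -26/35, a_1 = -2, a_2 = -11/7, so
  g(x) = -11*x^2/7 - 2*x - 26/35.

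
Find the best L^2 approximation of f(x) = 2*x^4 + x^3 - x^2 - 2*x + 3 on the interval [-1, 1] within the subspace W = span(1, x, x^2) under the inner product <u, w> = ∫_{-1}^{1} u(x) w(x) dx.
g(x) = 5*x^2/7 - 7*x/5 + 99/35

The best approximation g ∈ W is the orthogonal projection of f onto W. Writing g = a_0 + a_1 x + a_2 x^2, the coefficients solve the normal equations G · a = b where
  G_{ij} = <φ_i, φ_j> and b_i = <f, φ_i>, with φ_0 = 1, φ_1 = x, φ_2 = x^2.
G =
  [2, 0, 2/3]
  [0, 2/3, 0]
  [2/3, 0, 2/5],
b = (92/15, -14/15, 76/35).
Solving gives a_0 = 99/35, a_1 = -7/5, a_2 = 5/7, so
  g(x) = 5*x^2/7 - 7*x/5 + 99/35.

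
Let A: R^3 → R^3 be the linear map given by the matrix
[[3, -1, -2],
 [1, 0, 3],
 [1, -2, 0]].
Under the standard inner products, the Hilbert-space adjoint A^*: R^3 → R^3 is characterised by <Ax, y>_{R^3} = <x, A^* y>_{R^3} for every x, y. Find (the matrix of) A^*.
A^* = A^T =
[[3, 1, 1],
 [-1, 0, -2],
 [-2, 3, 0]]

For real matrices with standard dot products, the defining identity <Ax, y> = <x, A^* y> gives (Ax)^T y = x^T (A^*) y, i.e. x^T A^T y = x^T (A^*) y. Since this holds for all x, y, we must have A^* = A^T. Therefore
A^* =
[[3, 1, 1],
 [-1, 0, -2],
 [-2, 3, 0]].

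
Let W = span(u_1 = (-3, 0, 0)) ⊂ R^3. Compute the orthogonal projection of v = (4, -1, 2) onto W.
proj_W(v) = (4, 0, 0)

Set up U = [u_1 | ... | u_1] ∈ R^(3×1). The projector onto W = col(U) is P = U (U^T U)^(-1) U^T.
Compute U^T U =
  [9],
and U^T v = (-12).
Solve U^T U · c = U^T v for the coefficients: c = (-4/3). The projection is proj_W(v) = U c.
Check: (v - proj_W(v)) · u_1 = 0  (should be 0).
Result: proj_W(v) = (4, 0, 0).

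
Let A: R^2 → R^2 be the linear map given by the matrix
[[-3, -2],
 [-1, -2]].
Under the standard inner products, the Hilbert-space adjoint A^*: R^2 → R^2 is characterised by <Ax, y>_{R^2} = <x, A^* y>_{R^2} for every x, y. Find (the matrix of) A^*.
A^* = A^T =
[[-3, -1],
 [-2, -2]]

For real matrices with standard dot products, the defining identity <Ax, y> = <x, A^* y> gives (Ax)^T y = x^T (A^*) y, i.e. x^T A^T y = x^T (A^*) y. Since this holds for all x, y, we must have A^* = A^T. Therefore
A^* =
[[-3, -1],
 [-2, -2]].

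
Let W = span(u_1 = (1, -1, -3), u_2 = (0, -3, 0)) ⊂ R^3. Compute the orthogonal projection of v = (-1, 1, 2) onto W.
proj_W(v) = (-7/10, 1, 21/10)

Set up U = [u_1 | ... | u_2] ∈ R^(3×2). The projector onto W = col(U) is P = U (U^T U)^(-1) U^T.
Compute U^T U =
  [11, 3]
  [3, 9],
and U^T v = (-8, -3).
Solve U^T U · c = U^T v for the coefficients: c = (-7/10, -1/10). The projection is proj_W(v) = U c.
Check: (v - proj_W(v)) · u_1 = 0  (should be 0).
Check: (v - proj_W(v)) · u_2 = 0  (should be 0).
Result: proj_W(v) = (-7/10, 1, 21/10).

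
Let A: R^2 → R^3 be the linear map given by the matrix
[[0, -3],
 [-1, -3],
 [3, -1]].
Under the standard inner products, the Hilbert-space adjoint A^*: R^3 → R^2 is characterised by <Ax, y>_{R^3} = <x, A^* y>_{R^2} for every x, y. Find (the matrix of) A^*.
A^* = A^T =
[[0, -1, 3],
 [-3, -3, -1]]

For real matrices with standard dot products, the defining identity <Ax, y> = <x, A^* y> gives (Ax)^T y = x^T (A^*) y, i.e. x^T A^T y = x^T (A^*) y. Since this holds for all x, y, we must have A^* = A^T. Therefore
A^* =
[[0, -1, 3],
 [-3, -3, -1]].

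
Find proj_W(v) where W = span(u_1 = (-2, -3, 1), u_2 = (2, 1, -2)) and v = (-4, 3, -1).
proj_W(v) = (-2/3, 5/3, 5/3)

Set up U = [u_1 | ... | u_2] ∈ R^(3×2). The projector onto W = col(U) is P = U (U^T U)^(-1) U^T.
Compute U^T U =
  [14, -9]
  [-9, 9],
and U^T v = (-2, -3).
Solve U^T U · c = U^T v for the coefficients: c = (-1, -4/3). The projection is proj_W(v) = U c.
Check: (v - proj_W(v)) · u_1 = 0  (should be 0).
Check: (v - proj_W(v)) · u_2 = 0  (should be 0).
Result: proj_W(v) = (-2/3, 5/3, 5/3).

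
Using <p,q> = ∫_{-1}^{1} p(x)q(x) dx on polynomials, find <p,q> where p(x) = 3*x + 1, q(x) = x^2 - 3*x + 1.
<p,q> = -10/3

Expand the product: p(x)·q(x) = 3*x^3 - 8*x^2 + 1.
∫_{-1}^{1} of each monomial x^k gives [2/(k+1) if k even, 0 if k odd]. Integrating term-by-term (or equivalently evaluating the antiderivative F(x) = 3*x^4/4 - 8*x^3/3 + x at the endpoints):
  F(1) − F(−1) = -11/12 − (29/12) = -10/3.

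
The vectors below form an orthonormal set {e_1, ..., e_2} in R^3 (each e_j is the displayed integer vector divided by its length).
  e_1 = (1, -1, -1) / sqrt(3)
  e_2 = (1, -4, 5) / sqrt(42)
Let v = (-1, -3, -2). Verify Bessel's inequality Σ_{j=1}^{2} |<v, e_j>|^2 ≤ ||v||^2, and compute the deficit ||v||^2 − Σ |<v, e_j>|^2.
Σ |<v, e_j>|^2 = 75/14; ||v||^2 = 14; deficit = 121/14

Write each e_j = u_j / sqrt(<u_j, u_j>) where u_j is the displayed integer vector. Then <v, e_j> = <v, u_j> / sqrt(<u_j, u_j>), so |<v, e_j>|^2 = <v, u_j>^2 / <u_j, u_j>.
Coefficients: <v, e_1> = 4/sqrt(3), <v, e_2> = 1/sqrt(42).
Square and sum: Σ |<v, e_j>|^2 = 75/14.
Compute ||v||^2 = v·v = 14.
Deficit = 14 − 75/14 = 121/14 ≥ 0, confirming Bessel's inequality. (The deficit equals ||v − Σ <v,e_j> e_j||^2, the squared distance from v to span{e_j}.)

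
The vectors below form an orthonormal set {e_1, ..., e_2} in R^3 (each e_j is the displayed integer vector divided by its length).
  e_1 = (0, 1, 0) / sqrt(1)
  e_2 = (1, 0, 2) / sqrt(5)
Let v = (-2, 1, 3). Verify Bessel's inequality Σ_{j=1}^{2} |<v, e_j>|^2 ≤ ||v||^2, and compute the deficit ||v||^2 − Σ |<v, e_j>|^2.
Σ |<v, e_j>|^2 = 21/5; ||v||^2 = 14; deficit = 49/5

Write each e_j = u_j / sqrt(<u_j, u_j>) where u_j is the displayed integer vector. Then <v, e_j> = <v, u_j> / sqrt(<u_j, u_j>), so |<v, e_j>|^2 = <v, u_j>^2 / <u_j, u_j>.
Coefficients: <v, e_1> = 1/sqrt(1), <v, e_2> = 4/sqrt(5).
Square and sum: Σ |<v, e_j>|^2 = 21/5.
Compute ||v||^2 = v·v = 14.
Deficit = 14 − 21/5 = 49/5 ≥ 0, confirming Bessel's inequality. (The deficit equals ||v − Σ <v,e_j> e_j||^2, the squared distance from v to span{e_j}.)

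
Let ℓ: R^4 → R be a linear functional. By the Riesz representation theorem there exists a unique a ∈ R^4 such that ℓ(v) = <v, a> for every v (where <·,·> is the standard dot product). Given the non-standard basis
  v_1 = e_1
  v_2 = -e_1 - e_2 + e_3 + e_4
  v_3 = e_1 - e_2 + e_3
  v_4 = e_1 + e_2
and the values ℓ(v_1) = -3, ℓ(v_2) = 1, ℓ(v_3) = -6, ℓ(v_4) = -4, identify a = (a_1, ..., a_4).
a = (-3, -1, -4, 1)

Write a = (a_1, ..., a_4) in the standard basis. For each basis vector v_i, ℓ(v_i) = <v_i, a> is a linear equation in the a_j's. Collect the n equations into a matrix system V a = ℓ, where row i of V is v_i (expressed in the standard basis). Since V is invertible (lower-triangular with 1s on the diagonal, up to permutation), solve by back-substitution:
  V =
[[1, 0, 0, 0],
 [-1, -1, 1, 1],
 [1, -1, 1, 0],
 [1, 1, 0, 0]]
  V a = (-3, 1, -6, -4)
Solving gives a = (-3, -1, -4, 1).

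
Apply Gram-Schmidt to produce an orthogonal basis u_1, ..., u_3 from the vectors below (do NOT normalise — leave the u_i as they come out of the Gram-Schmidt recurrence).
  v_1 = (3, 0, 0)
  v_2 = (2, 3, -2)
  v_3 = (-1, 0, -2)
Orthogonal basis:
  u_1 = (3, 0, 0)
  u_2 = (0, 3, -2)
  u_3 = (0, -12/13, -18/13)

Apply the Gram-Schmidt recurrence
  u_1 = v_1
  u_i = v_i − Σ_{j<i} ((v_i · u_j) / (u_j · u_j)) · u_j.

Step by step this gives:
  u_1 = (3, 0, 0)
  u_2 = (0, 3, -2)
  u_3 = (0, -12/13, -18/13)

Orthogonality check:
  u_2 · u_1 = 0 (should be 0)
  u_3 · u_1 = 0 (should be 0)
  u_3 · u_2 = 0 (should be 0)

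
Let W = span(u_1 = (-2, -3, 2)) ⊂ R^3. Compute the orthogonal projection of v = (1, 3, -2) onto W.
proj_W(v) = (30/17, 45/17, -30/17)

Set up U = [u_1 | ... | u_1] ∈ R^(3×1). The projector onto W = col(U) is P = U (U^T U)^(-1) U^T.
Compute U^T U =
  [17],
and U^T v = (-15).
Solve U^T U · c = U^T v for the coefficients: c = (-15/17). The projection is proj_W(v) = U c.
Check: (v - proj_W(v)) · u_1 = 0  (should be 0).
Result: proj_W(v) = (30/17, 45/17, -30/17).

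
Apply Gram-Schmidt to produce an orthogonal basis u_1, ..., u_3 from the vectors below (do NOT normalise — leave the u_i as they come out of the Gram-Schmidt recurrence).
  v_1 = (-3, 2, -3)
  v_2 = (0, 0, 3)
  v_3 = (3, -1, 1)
Orthogonal basis:
  u_1 = (-3, 2, -3)
  u_2 = (-27/22, 9/11, 39/22)
  u_3 = (6/13, 9/13, 0)

Apply the Gram-Schmidt recurrence
  u_1 = v_1
  u_i = v_i − Σ_{j<i} ((v_i · u_j) / (u_j · u_j)) · u_j.

Step by step this gives:
  u_1 = (-3, 2, -3)
  u_2 = (-27/22, 9/11, 39/22)
  u_3 = (6/13, 9/13, 0)

Orthogonality check:
  u_2 · u_1 = 0 (should be 0)
  u_3 · u_1 = 0 (should be 0)
  u_3 · u_2 = 0 (should be 0)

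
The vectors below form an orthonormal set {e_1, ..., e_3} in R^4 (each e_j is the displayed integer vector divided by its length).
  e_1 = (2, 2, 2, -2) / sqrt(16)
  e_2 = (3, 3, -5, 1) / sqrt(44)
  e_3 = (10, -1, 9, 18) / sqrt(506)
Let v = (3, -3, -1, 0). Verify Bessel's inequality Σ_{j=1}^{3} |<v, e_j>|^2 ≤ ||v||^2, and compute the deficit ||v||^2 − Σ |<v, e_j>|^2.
Σ |<v, e_j>|^2 = 45/23; ||v||^2 = 19; deficit = 392/23

Write each e_j = u_j / sqrt(<u_j, u_j>) where u_j is the displayed integer vector. Then <v, e_j> = <v, u_j> / sqrt(<u_j, u_j>), so |<v, e_j>|^2 = <v, u_j>^2 / <u_j, u_j>.
Coefficients: <v, e_1> = -2/sqrt(16), <v, e_2> = 5/sqrt(44), <v, e_3> = 24/sqrt(506).
Square and sum: Σ |<v, e_j>|^2 = 45/23.
Compute ||v||^2 = v·v = 19.
Deficit = 19 − 45/23 = 392/23 ≥ 0, confirming Bessel's inequality. (The deficit equals ||v − Σ <v,e_j> e_j||^2, the squared distance from v to span{e_j}.)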